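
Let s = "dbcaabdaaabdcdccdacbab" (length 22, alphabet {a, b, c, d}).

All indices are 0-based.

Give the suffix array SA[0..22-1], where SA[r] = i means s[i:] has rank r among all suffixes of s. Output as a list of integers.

[7, 3, 8, 20, 4, 9, 17, 21, 19, 1, 5, 10, 2, 18, 14, 15, 12, 6, 16, 0, 13, 11]

sorted suffixes:
  #0 SA[0]=7  'aaabdcdccdacbab'
  #1 SA[1]=3  'aabdaaabdcdccdacbab'
  #2 SA[2]=8  'aabdcdccdacbab'
  #3 SA[3]=20  'ab'
  #4 SA[4]=4  'abdaaabdcdccdacbab'
  #5 SA[5]=9  'abdcdccdacbab'
  #6 SA[6]=17  'acbab'
  #7 SA[7]=21  'b'
  #8 SA[8]=19  'bab'
  #9 SA[9]=1  'bcaabdaaabdcdccdacbab'
  #10 SA[10]=5  'bdaaabdcdccdacbab'
  #11 SA[11]=10  'bdcdccdacbab'
  #12 SA[12]=2  'caabdaaabdcdccdacbab'
  #13 SA[13]=18  'cbab'
  #14 SA[14]=14  'ccdacbab'
  #15 SA[15]=15  'cdacbab'
  #16 SA[16]=12  'cdccdacbab'
  #17 SA[17]=6  'daaabdcdccdacbab'
  #18 SA[18]=16  'dacbab'
  #19 SA[19]=0  'dbcaabdaaabdcdccdacbab'
  #20 SA[20]=13  'dccdacbab'
  #21 SA[21]=11  'dcdccdacbab'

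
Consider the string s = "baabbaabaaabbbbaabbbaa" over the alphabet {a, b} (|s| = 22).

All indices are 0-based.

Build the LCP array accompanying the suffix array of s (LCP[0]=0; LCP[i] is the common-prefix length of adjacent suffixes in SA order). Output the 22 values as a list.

sorted suffixes:
  #0 SA[0]=21  'a'
  #1 SA[1]=20  'aa'
  #2 SA[2]=8  'aaabbbbaabbbaa'
  #3 SA[3]=5  'aabaaabbbbaabbbaa'
  #4 SA[4]=1  'aabbaabaaabbbbaabbbaa'
  #5 SA[5]=15  'aabbbaa'
  #6 SA[6]=9  'aabbbbaabbbaa'
  #7 SA[7]=6  'abaaabbbbaabbbaa'
  #8 SA[8]=2  'abbaabaaabbbbaabbbaa'
  #9 SA[9]=16  'abbbaa'
  #10 SA[10]=10  'abbbbaabbbaa'
  #11 SA[11]=19  'baa'
  #12 SA[12]=7  'baaabbbbaabbbaa'
  #13 SA[13]=4  'baabaaabbbbaabbbaa'
  #14 SA[14]=0  'baabbaabaaabbbbaabbbaa'
  #15 SA[15]=14  'baabbbaa'
  #16 SA[16]=18  'bbaa'
  #17 SA[17]=3  'bbaabaaabbbbaabbbaa'
  #18 SA[18]=13  'bbaabbbaa'
  #19 SA[19]=17  'bbbaa'
  #20 SA[20]=12  'bbbaabbbaa'
  #21 SA[21]=11  'bbbbaabbbaa'

SA = [21, 20, 8, 5, 1, 15, 9, 6, 2, 16, 10, 19, 7, 4, 0, 14, 18, 3, 13, 17, 12, 11]
i: (SA[i-1],SA[i]) lcp shared
  1: (21,20) 1 'a'
  2: (20,8) 2 'aa'
  3: (8,5) 2 'aa'
  4: (5,1) 3 'aab'
  5: (1,15) 4 'aabb'
  6: (15,9) 5 'aabbb'
  7: (9,6) 1 'a'
  8: (6,2) 2 'ab'
  9: (2,16) 3 'abb'
  10: (16,10) 4 'abbb'
  11: (10,19) 0 ''
  12: (19,7) 3 'baa'
  13: (7,4) 3 'baa'
  14: (4,0) 4 'baab'
  15: (0,14) 5 'baabb'
  16: (14,18) 1 'b'
  17: (18,3) 4 'bbaa'
  18: (3,13) 5 'bbaab'
  19: (13,17) 2 'bb'
  20: (17,12) 5 'bbbaa'
  21: (12,11) 3 'bbb'

[0, 1, 2, 2, 3, 4, 5, 1, 2, 3, 4, 0, 3, 3, 4, 5, 1, 4, 5, 2, 5, 3]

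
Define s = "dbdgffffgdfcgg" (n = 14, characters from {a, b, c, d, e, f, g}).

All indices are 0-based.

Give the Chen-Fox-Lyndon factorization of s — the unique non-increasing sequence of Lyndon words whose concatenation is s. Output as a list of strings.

["d", "bdgffffgdfcgg"]

emit factor 1: 'd' (i=0, period=1)
emit factor 2: 'bdgffffgdfcgg' (i=1, period=13)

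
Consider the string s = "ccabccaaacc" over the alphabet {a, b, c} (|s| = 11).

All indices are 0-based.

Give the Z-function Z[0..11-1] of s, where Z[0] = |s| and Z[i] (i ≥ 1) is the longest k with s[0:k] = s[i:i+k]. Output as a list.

[11, 1, 0, 0, 3, 1, 0, 0, 0, 2, 1]

Z[0]=11
i=1: fresh scan; Z[1]=1 scan→box=[1,2)
i=2: fresh scan; Z[2]=0
i=3: fresh scan; Z[3]=0
i=4: fresh scan; Z[4]=3 scan→box=[4,7)
i=5: min(r-i=2, Z[1]=1)=1; Z[5]=1
i=6: min(r-i=1, Z[2]=0)=0; Z[6]=0
i=7: fresh scan; Z[7]=0
i=8: fresh scan; Z[8]=0
i=9: fresh scan; Z[9]=2 scan→box=[9,11)
i=10: min(r-i=1, Z[1]=1)=1; Z[10]=1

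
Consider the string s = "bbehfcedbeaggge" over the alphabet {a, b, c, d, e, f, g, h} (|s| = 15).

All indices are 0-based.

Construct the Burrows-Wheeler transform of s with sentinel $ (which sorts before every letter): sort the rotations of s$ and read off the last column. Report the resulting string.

rank  rotation          last
    0  $bbehfcedbeaggge  e
    1  aggge$bbehfcedbe  e
    2  bbehfcedbeaggge$  $
    3  beaggge$bbehfced  d
    4  behfcedbeaggge$b  b
    5  cedbeaggge$bbehf  f
    6  dbeaggge$bbehfce  e
    7  e$bbehfcedbeaggg  g
    8  eaggge$bbehfcedb  b
    9  edbeaggge$bbehfc  c
   10  ehfcedbeaggge$bb  b
   11  fcedbeaggge$bbeh  h
   12  ge$bbehfcedbeagg  g
   13  gge$bbehfcedbeag  g
   14  ggge$bbehfcedbea  a
   15  hfcedbeaggge$bbe  e

ee$dbfegbcbhggae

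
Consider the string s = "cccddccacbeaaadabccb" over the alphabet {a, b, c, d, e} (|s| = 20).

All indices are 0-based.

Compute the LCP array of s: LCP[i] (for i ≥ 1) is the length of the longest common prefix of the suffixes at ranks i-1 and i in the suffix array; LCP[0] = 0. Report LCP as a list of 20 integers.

rank→(start, suffix):
  0 → (11, 'aaadabccb')
  1 → (12, 'aadabccb')
  2 → (15, 'abccb')
  3 → (7, 'acbeaaadabccb')
  4 → (13, 'adabccb')
  5 → (19, 'b')
  6 → (16, 'bccb')
  7 → (9, 'beaaadabccb')
  8 → (6, 'cacbeaaadabccb')
  9 → (18, 'cb')
  10 → (8, 'cbeaaadabccb')
  11 → (5, 'ccacbeaaadabccb')
  12 → (17, 'ccb')
  13 → (0, 'cccddccacbeaaadabccb')
  14 → (1, 'ccddccacbeaaadabccb')
  15 → (2, 'cddccacbeaaadabccb')
  16 → (14, 'dabccb')
  17 → (4, 'dccacbeaaadabccb')
  18 → (3, 'ddccacbeaaadabccb')
  19 → (10, 'eaaadabccb')

SA = [11, 12, 15, 7, 13, 19, 16, 9, 6, 18, 8, 5, 17, 0, 1, 2, 14, 4, 3, 10]
rank  pair      lcp
   1  s[11:],s[12:]  2  'aa'
   2  s[12:],s[15:]  1  'a'
   3  s[15:],s[7:]  1  'a'
   4  s[7:],s[13:]  1  'a'
   5  s[13:],s[19:]  0  ''
   6  s[19:],s[16:]  1  'b'
   7  s[16:],s[9:]  1  'b'
   8  s[9:],s[6:]  0  ''
   9  s[6:],s[18:]  1  'c'
  10  s[18:],s[8:]  2  'cb'
  11  s[8:],s[5:]  1  'c'
  12  s[5:],s[17:]  2  'cc'
  13  s[17:],s[0:]  2  'cc'
  14  s[0:],s[1:]  2  'cc'
  15  s[1:],s[2:]  1  'c'
  16  s[2:],s[14:]  0  ''
  17  s[14:],s[4:]  1  'd'
  18  s[4:],s[3:]  1  'd'
  19  s[3:],s[10:]  0  ''

[0, 2, 1, 1, 1, 0, 1, 1, 0, 1, 2, 1, 2, 2, 2, 1, 0, 1, 1, 0]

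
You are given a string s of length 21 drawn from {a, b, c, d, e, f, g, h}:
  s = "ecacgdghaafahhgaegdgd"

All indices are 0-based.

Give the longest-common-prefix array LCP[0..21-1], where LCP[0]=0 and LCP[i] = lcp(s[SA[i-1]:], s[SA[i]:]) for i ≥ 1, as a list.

[0, 1, 1, 1, 1, 0, 1, 0, 1, 2, 0, 1, 0, 0, 1, 2, 3, 1, 0, 1, 1]

rank→(start, suffix):
  0 → (8, 'aafahhgaegdgd')
  1 → (2, 'acgdghaafahhgaegdgd')
  2 → (15, 'aegdgd')
  3 → (9, 'afahhgaegdgd')
  4 → (11, 'ahhgaegdgd')
  5 → (1, 'cacgdghaafahhgaegdgd')
  6 → (3, 'cgdghaafahhgaegdgd')
  7 → (20, 'd')
  8 → (18, 'dgd')
  9 → (5, 'dghaafahhgaegdgd')
  10 → (0, 'ecacgdghaafahhgaegdgd')
  11 → (16, 'egdgd')
  12 → (10, 'fahhgaegdgd')
  13 → (14, 'gaegdgd')
  14 → (19, 'gd')
  15 → (17, 'gdgd')
  16 → (4, 'gdghaafahhgaegdgd')
  17 → (6, 'ghaafahhgaegdgd')
  18 → (7, 'haafahhgaegdgd')
  19 → (13, 'hgaegdgd')
  20 → (12, 'hhgaegdgd')

SA = [8, 2, 15, 9, 11, 1, 3, 20, 18, 5, 0, 16, 10, 14, 19, 17, 4, 6, 7, 13, 12]
rank  pair      lcp
   1  s[8:],s[2:]  1  'a'
   2  s[2:],s[15:]  1  'a'
   3  s[15:],s[9:]  1  'a'
   4  s[9:],s[11:]  1  'a'
   5  s[11:],s[1:]  0  ''
   6  s[1:],s[3:]  1  'c'
   7  s[3:],s[20:]  0  ''
   8  s[20:],s[18:]  1  'd'
   9  s[18:],s[5:]  2  'dg'
  10  s[5:],s[0:]  0  ''
  11  s[0:],s[16:]  1  'e'
  12  s[16:],s[10:]  0  ''
  13  s[10:],s[14:]  0  ''
  14  s[14:],s[19:]  1  'g'
  15  s[19:],s[17:]  2  'gd'
  16  s[17:],s[4:]  3  'gdg'
  17  s[4:],s[6:]  1  'g'
  18  s[6:],s[7:]  0  ''
  19  s[7:],s[13:]  1  'h'
  20  s[13:],s[12:]  1  'h'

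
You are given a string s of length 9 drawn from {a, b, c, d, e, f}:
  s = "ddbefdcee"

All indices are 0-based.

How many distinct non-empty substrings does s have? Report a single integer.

rank→(start, suffix):
  0 → (2, 'befdcee')
  1 → (6, 'cee')
  2 → (1, 'dbefdcee')
  3 → (5, 'dcee')
  4 → (0, 'ddbefdcee')
  5 → (8, 'e')
  6 → (7, 'ee')
  7 → (3, 'efdcee')
  8 → (4, 'fdcee')

SA = [2, 6, 1, 5, 0, 8, 7, 3, 4]
i: (SA[i-1],SA[i]) lcp shared
  1: (2,6) 0 ''
  2: (6,1) 0 ''
  3: (1,5) 1 'd'
  4: (5,0) 1 'd'
  5: (0,8) 0 ''
  6: (8,7) 1 'e'
  7: (7,3) 1 'e'
  8: (3,4) 0 ''

n(n+1)/2 = 9·10/2 = 45
Σ LCP = 0 + 0 + 0 + 1 + 1 + 0 + 1 + 1 + 0 = 4
distinct = 45 − 4 = 41

41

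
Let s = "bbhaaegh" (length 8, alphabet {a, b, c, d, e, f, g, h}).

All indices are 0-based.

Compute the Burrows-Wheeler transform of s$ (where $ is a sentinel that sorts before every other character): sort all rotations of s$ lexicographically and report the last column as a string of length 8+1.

rank  rotation   last
    0  $bbhaaegh  h
    1  aaegh$bbh  h
    2  aegh$bbha  a
    3  bbhaaegh$  $
    4  bhaaegh$b  b
    5  egh$bbhaa  a
    6  gh$bbhaae  e
    7  h$bbhaaeg  g
    8  haaegh$bb  b

hha$baegb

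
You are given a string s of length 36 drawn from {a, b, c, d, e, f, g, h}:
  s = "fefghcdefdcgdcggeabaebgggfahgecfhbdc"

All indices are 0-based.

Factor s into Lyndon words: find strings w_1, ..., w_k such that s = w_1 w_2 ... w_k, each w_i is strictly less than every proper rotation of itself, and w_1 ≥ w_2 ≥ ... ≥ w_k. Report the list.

emit factor 1: 'f' (i=0, period=1)
emit factor 2: 'efgh' (i=1, period=4)
emit factor 3: 'cdefdcgdcgge' (i=5, period=12)
emit factor 4: 'abaebgggfahgecfhbdc' (i=17, period=19)

["f", "efgh", "cdefdcgdcgge", "abaebgggfahgecfhbdc"]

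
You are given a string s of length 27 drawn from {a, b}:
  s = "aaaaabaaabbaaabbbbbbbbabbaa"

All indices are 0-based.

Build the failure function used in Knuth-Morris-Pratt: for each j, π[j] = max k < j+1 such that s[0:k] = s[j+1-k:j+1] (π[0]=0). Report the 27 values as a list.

[0, 1, 2, 3, 4, 0, 1, 2, 3, 0, 0, 1, 2, 3, 0, 0, 0, 0, 0, 0, 0, 0, 1, 0, 0, 1, 2]

π[0] = 0
j=1 s[j]='a': π[1]=1 (border 'a')
j=2 s[j]='a': π[2]=2 (border 'aa')
j=3 s[j]='a': π[3]=3 (border 'aaa')
j=4 s[j]='a': π[4]=4 (border 'aaaa')
j=5 s[j]='b': k: 4→3→2→1→0; π[5]=0 (border '')
j=6 s[j]='a': π[6]=1 (border 'a')
j=7 s[j]='a': π[7]=2 (border 'aa')
j=8 s[j]='a': π[8]=3 (border 'aaa')
j=9 s[j]='b': k: 3→2→1→0; π[9]=0 (border '')
j=10 s[j]='b': π[10]=0 (border '')
j=11 s[j]='a': π[11]=1 (border 'a')
j=12 s[j]='a': π[12]=2 (border 'aa')
j=13 s[j]='a': π[13]=3 (border 'aaa')
j=14 s[j]='b': k: 3→2→1→0; π[14]=0 (border '')
j=15 s[j]='b': π[15]=0 (border '')
j=16 s[j]='b': π[16]=0 (border '')
j=17 s[j]='b': π[17]=0 (border '')
j=18 s[j]='b': π[18]=0 (border '')
j=19 s[j]='b': π[19]=0 (border '')
j=20 s[j]='b': π[20]=0 (border '')
j=21 s[j]='b': π[21]=0 (border '')
j=22 s[j]='a': π[22]=1 (border 'a')
j=23 s[j]='b': k: 1→0; π[23]=0 (border '')
j=24 s[j]='b': π[24]=0 (border '')
j=25 s[j]='a': π[25]=1 (border 'a')
j=26 s[j]='a': π[26]=2 (border 'aa')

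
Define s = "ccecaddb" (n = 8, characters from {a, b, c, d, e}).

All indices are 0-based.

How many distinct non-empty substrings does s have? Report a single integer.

33

rank | idx | suffix
   0 |   4 | addb
   1 |   7 | b
   2 |   3 | caddb
   3 |   0 | ccecaddb
   4 |   1 | cecaddb
   5 |   6 | db
   6 |   5 | ddb
   7 |   2 | ecaddb

SA = [4, 7, 3, 0, 1, 6, 5, 2]
i: (SA[i-1],SA[i]) lcp shared
  1: (4,7) 0 ''
  2: (7,3) 0 ''
  3: (3,0) 1 'c'
  4: (0,1) 1 'c'
  5: (1,6) 0 ''
  6: (6,5) 1 'd'
  7: (5,2) 0 ''

n(n+1)/2 = 8·9/2 = 36
Σ LCP = 0 + 0 + 0 + 1 + 1 + 0 + 1 + 0 = 3
distinct = 36 − 3 = 33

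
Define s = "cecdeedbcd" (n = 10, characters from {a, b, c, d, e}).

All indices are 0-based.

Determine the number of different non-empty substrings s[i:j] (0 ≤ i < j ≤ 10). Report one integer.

rank→(start, suffix):
  0 → (7, 'bcd')
  1 → (8, 'cd')
  2 → (2, 'cdeedbcd')
  3 → (0, 'cecdeedbcd')
  4 → (9, 'd')
  5 → (6, 'dbcd')
  6 → (3, 'deedbcd')
  7 → (1, 'ecdeedbcd')
  8 → (5, 'edbcd')
  9 → (4, 'eedbcd')

SA = [7, 8, 2, 0, 9, 6, 3, 1, 5, 4]
rank  pair      lcp
   1  s[7:],s[8:]  0  ''
   2  s[8:],s[2:]  2  'cd'
   3  s[2:],s[0:]  1  'c'
   4  s[0:],s[9:]  0  ''
   5  s[9:],s[6:]  1  'd'
   6  s[6:],s[3:]  1  'd'
   7  s[3:],s[1:]  0  ''
   8  s[1:],s[5:]  1  'e'
   9  s[5:],s[4:]  1  'e'

n(n+1)/2 = 10·11/2 = 55
Σ LCP = 0 + 0 + 2 + 1 + 0 + 1 + 1 + 0 + 1 + 1 = 7
distinct = 55 − 7 = 48

48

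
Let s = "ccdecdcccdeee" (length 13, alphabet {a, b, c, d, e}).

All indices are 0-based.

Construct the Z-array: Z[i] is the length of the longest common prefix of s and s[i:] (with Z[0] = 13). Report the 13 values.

[13, 1, 0, 0, 1, 0, 2, 4, 1, 0, 0, 0, 0]

Z[0]=13
i=1: i≥r, start 0; Z[1]=1 grow→box=[1,2)
i=2: i≥r, start 0; Z[2]=0
i=3: i≥r, start 0; Z[3]=0
i=4: i≥r, start 0; Z[4]=1 grow→box=[4,5)
i=5: i≥r, start 0; Z[5]=0
i=6: i≥r, start 0; Z[6]=2 grow→box=[6,8)
i=7: min(r-i=1, Z[1]=1)=1; Z[7]=4 grow→box=[7,11)
i=8: min(r-i=3, Z[1]=1)=1; Z[8]=1
i=9: min(r-i=2, Z[2]=0)=0; Z[9]=0
i=10: min(r-i=1, Z[3]=0)=0; Z[10]=0
i=11: i≥r, start 0; Z[11]=0
i=12: i≥r, start 0; Z[12]=0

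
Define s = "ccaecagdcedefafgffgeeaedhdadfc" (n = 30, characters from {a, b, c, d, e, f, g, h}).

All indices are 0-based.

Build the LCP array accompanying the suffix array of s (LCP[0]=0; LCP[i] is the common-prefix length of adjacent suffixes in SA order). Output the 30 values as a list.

[0, 1, 2, 1, 1, 0, 1, 2, 1, 1, 0, 1, 1, 1, 1, 0, 1, 1, 2, 1, 1, 0, 1, 1, 1, 2, 0, 1, 1, 0]

sorted suffixes:
  #0 SA[0]=26  'adfc'
  #1 SA[1]=2  'aecagdcedefafgffgeeaedhdadfc'
  #2 SA[2]=21  'aedhdadfc'
  #3 SA[3]=13  'afgffgeeaedhdadfc'
  #4 SA[4]=5  'agdcedefafgffgeeaedhdadfc'
  #5 SA[5]=29  'c'
  #6 SA[6]=1  'caecagdcedefafgffgeeaedhdadfc'
  #7 SA[7]=4  'cagdcedefafgffgeeaedhdadfc'
  #8 SA[8]=0  'ccaecagdcedefafgffgeeaedhdadfc'
  #9 SA[9]=8  'cedefafgffgeeaedhdadfc'
  #10 SA[10]=25  'dadfc'
  #11 SA[11]=7  'dcedefafgffgeeaedhdadfc'
  #12 SA[12]=10  'defafgffgeeaedhdadfc'
  #13 SA[13]=27  'dfc'
  #14 SA[14]=23  'dhdadfc'
  #15 SA[15]=20  'eaedhdadfc'
  #16 SA[16]=3  'ecagdcedefafgffgeeaedhdadfc'
  #17 SA[17]=9  'edefafgffgeeaedhdadfc'
  #18 SA[18]=22  'edhdadfc'
  #19 SA[19]=19  'eeaedhdadfc'
  #20 SA[20]=11  'efafgffgeeaedhdadfc'
  #21 SA[21]=12  'fafgffgeeaedhdadfc'
  #22 SA[22]=28  'fc'
  #23 SA[23]=16  'ffgeeaedhdadfc'
  #24 SA[24]=17  'fgeeaedhdadfc'
  #25 SA[25]=14  'fgffgeeaedhdadfc'
  #26 SA[26]=6  'gdcedefafgffgeeaedhdadfc'
  #27 SA[27]=18  'geeaedhdadfc'
  #28 SA[28]=15  'gffgeeaedhdadfc'
  #29 SA[29]=24  'hdadfc'

SA = [26, 2, 21, 13, 5, 29, 1, 4, 0, 8, 25, 7, 10, 27, 23, 20, 3, 9, 22, 19, 11, 12, 28, 16, 17, 14, 6, 18, 15, 24]
rank  pair      lcp
   1  s[26:],s[2:]  1  'a'
   2  s[2:],s[21:]  2  'ae'
   3  s[21:],s[13:]  1  'a'
   4  s[13:],s[5:]  1  'a'
   5  s[5:],s[29:]  0  ''
   6  s[29:],s[1:]  1  'c'
   7  s[1:],s[4:]  2  'ca'
   8  s[4:],s[0:]  1  'c'
   9  s[0:],s[8:]  1  'c'
  10  s[8:],s[25:]  0  ''
  11  s[25:],s[7:]  1  'd'
  12  s[7:],s[10:]  1  'd'
  13  s[10:],s[27:]  1  'd'
  14  s[27:],s[23:]  1  'd'
  15  s[23:],s[20:]  0  ''
  16  s[20:],s[3:]  1  'e'
  17  s[3:],s[9:]  1  'e'
  18  s[9:],s[22:]  2  'ed'
  19  s[22:],s[19:]  1  'e'
  20  s[19:],s[11:]  1  'e'
  21  s[11:],s[12:]  0  ''
  22  s[12:],s[28:]  1  'f'
  23  s[28:],s[16:]  1  'f'
  24  s[16:],s[17:]  1  'f'
  25  s[17:],s[14:]  2  'fg'
  26  s[14:],s[6:]  0  ''
  27  s[6:],s[18:]  1  'g'
  28  s[18:],s[15:]  1  'g'
  29  s[15:],s[24:]  0  ''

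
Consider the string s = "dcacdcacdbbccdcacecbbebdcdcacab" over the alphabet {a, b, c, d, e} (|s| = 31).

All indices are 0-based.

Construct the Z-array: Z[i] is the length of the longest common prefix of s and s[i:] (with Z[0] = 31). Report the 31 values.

Z[0]=31
i=1: i≥r, start 0; Z[1]=0
i=2: i≥r, start 0; Z[2]=0
i=3: i≥r, start 0; Z[3]=0
i=4: i≥r, start 0; Z[4]=5 grow→box=[4,9)
i=5: min(r-i=4, Z[1]=0)=0; Z[5]=0
i=6: min(r-i=3, Z[2]=0)=0; Z[6]=0
i=7: min(r-i=2, Z[3]=0)=0; Z[7]=0
i=8: min(r-i=1, Z[4]=5)=1; Z[8]=1
i=9: i≥r, start 0; Z[9]=0
i=10: i≥r, start 0; Z[10]=0
i=11: i≥r, start 0; Z[11]=0
i=12: i≥r, start 0; Z[12]=0
i=13: i≥r, start 0; Z[13]=4 grow→box=[13,17)
i=14: min(r-i=3, Z[1]=0)=0; Z[14]=0
i=15: min(r-i=2, Z[2]=0)=0; Z[15]=0
i=16: min(r-i=1, Z[3]=0)=0; Z[16]=0
i=17: i≥r, start 0; Z[17]=0
i=18: i≥r, start 0; Z[18]=0
i=19: i≥r, start 0; Z[19]=0
i=20: i≥r, start 0; Z[20]=0
i=21: i≥r, start 0; Z[21]=0
i=22: i≥r, start 0; Z[22]=0
i=23: i≥r, start 0; Z[23]=2 grow→box=[23,25)
i=24: min(r-i=1, Z[1]=0)=0; Z[24]=0
i=25: i≥r, start 0; Z[25]=4 grow→box=[25,29)
i=26: min(r-i=3, Z[1]=0)=0; Z[26]=0
i=27: min(r-i=2, Z[2]=0)=0; Z[27]=0
i=28: min(r-i=1, Z[3]=0)=0; Z[28]=0
i=29: i≥r, start 0; Z[29]=0
i=30: i≥r, start 0; Z[30]=0

[31, 0, 0, 0, 5, 0, 0, 0, 1, 0, 0, 0, 0, 4, 0, 0, 0, 0, 0, 0, 0, 0, 0, 2, 0, 4, 0, 0, 0, 0, 0]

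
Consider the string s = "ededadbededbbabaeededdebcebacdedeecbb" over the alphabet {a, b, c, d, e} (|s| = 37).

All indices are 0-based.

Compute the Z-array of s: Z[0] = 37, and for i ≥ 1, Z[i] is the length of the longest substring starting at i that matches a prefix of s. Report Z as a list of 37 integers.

Z[0]=37
i=1: outside box; Z[1]=0
i=2: outside box; Z[2]=2 grow→box=[2,4)
i=3: min(r-i=1, Z[1]=0)=0; Z[3]=0
i=4: outside box; Z[4]=0
i=5: outside box; Z[5]=0
i=6: outside box; Z[6]=0
i=7: outside box; Z[7]=4 grow→box=[7,11)
i=8: min(r-i=3, Z[1]=0)=0; Z[8]=0
i=9: min(r-i=2, Z[2]=2)=2; Z[9]=2
i=10: min(r-i=1, Z[3]=0)=0; Z[10]=0
i=11: outside box; Z[11]=0
i=12: outside box; Z[12]=0
i=13: outside box; Z[13]=0
i=14: outside box; Z[14]=0
i=15: outside box; Z[15]=0
i=16: outside box; Z[16]=1 grow→box=[16,17)
i=17: outside box; Z[17]=4 grow→box=[17,21)
i=18: min(r-i=3, Z[1]=0)=0; Z[18]=0
i=19: min(r-i=2, Z[2]=2)=2; Z[19]=2
i=20: min(r-i=1, Z[3]=0)=0; Z[20]=0
i=21: outside box; Z[21]=0
i=22: outside box; Z[22]=1 grow→box=[22,23)
i=23: outside box; Z[23]=0
i=24: outside box; Z[24]=0
i=25: outside box; Z[25]=1 grow→box=[25,26)
i=26: outside box; Z[26]=0
i=27: outside box; Z[27]=0
i=28: outside box; Z[28]=0
i=29: outside box; Z[29]=0
i=30: outside box; Z[30]=3 grow→box=[30,33)
i=31: min(r-i=2, Z[1]=0)=0; Z[31]=0
i=32: min(r-i=1, Z[2]=2)=1; Z[32]=1
i=33: outside box; Z[33]=1 grow→box=[33,34)
i=34: outside box; Z[34]=0
i=35: outside box; Z[35]=0
i=36: outside box; Z[36]=0

[37, 0, 2, 0, 0, 0, 0, 4, 0, 2, 0, 0, 0, 0, 0, 0, 1, 4, 0, 2, 0, 0, 1, 0, 0, 1, 0, 0, 0, 0, 3, 0, 1, 1, 0, 0, 0]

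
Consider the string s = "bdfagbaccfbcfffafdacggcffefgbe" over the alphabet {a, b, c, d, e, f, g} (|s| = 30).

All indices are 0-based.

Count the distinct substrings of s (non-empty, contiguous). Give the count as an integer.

434

rank | idx | suffix
   0 |   6 | accfbcfffafdacggcffefgbe
   1 |  18 | acggcffefgbe
   2 |  15 | afdacggcffefgbe
   3 |   3 | agbaccfbcfffafdacggcffefgbe
   4 |   5 | baccfbcfffafdacggcffefgbe
   5 |  10 | bcfffafdacggcffefgbe
   6 |   0 | bdfagbaccfbcfffafdacggcffefgbe
   7 |  28 | be
   8 |   7 | ccfbcfffafdacggcffefgbe
   9 |   8 | cfbcfffafdacggcffefgbe
  10 |  22 | cffefgbe
  11 |  11 | cfffafdacggcffefgbe
  12 |  19 | cggcffefgbe
  13 |  17 | dacggcffefgbe
  14 |   1 | dfagbaccfbcfffafdacggcffefgbe
  15 |  29 | e
  16 |  25 | efgbe
  17 |  14 | fafdacggcffefgbe
  18 |   2 | fagbaccfbcfffafdacggcffefgbe
  19 |   9 | fbcfffafdacggcffefgbe
  20 |  16 | fdacggcffefgbe
  21 |  24 | fefgbe
  22 |  13 | ffafdacggcffefgbe
  23 |  23 | ffefgbe
  24 |  12 | fffafdacggcffefgbe
  25 |  26 | fgbe
  26 |   4 | gbaccfbcfffafdacggcffefgbe
  27 |  27 | gbe
  28 |  21 | gcffefgbe
  29 |  20 | ggcffefgbe

SA = [6, 18, 15, 3, 5, 10, 0, 28, 7, 8, 22, 11, 19, 17, 1, 29, 25, 14, 2, 9, 16, 24, 13, 23, 12, 26, 4, 27, 21, 20]
[i] adj suffixes → lcp
  [1] 6/18 → 2 ('ac')
  [2] 18/15 → 1 ('a')
  [3] 15/3 → 1 ('a')
  [4] 3/5 → 0 ('')
  [5] 5/10 → 1 ('b')
  [6] 10/0 → 1 ('b')
  [7] 0/28 → 1 ('b')
  [8] 28/7 → 0 ('')
  [9] 7/8 → 1 ('c')
  [10] 8/22 → 2 ('cf')
  [11] 22/11 → 3 ('cff')
  [12] 11/19 → 1 ('c')
  [13] 19/17 → 0 ('')
  [14] 17/1 → 1 ('d')
  [15] 1/29 → 0 ('')
  [16] 29/25 → 1 ('e')
  [17] 25/14 → 0 ('')
  [18] 14/2 → 2 ('fa')
  [19] 2/9 → 1 ('f')
  [20] 9/16 → 1 ('f')
  [21] 16/24 → 1 ('f')
  [22] 24/13 → 1 ('f')
  [23] 13/23 → 2 ('ff')
  [24] 23/12 → 2 ('ff')
  [25] 12/26 → 1 ('f')
  [26] 26/4 → 0 ('')
  [27] 4/27 → 2 ('gb')
  [28] 27/21 → 1 ('g')
  [29] 21/20 → 1 ('g')

n(n+1)/2 = 30·31/2 = 465
Σ LCP = 0 + 2 + 1 + 1 + 0 + 1 + 1 + 1 + 0 + 1 + 2 + 3 + 1 + 0 + 1 + 0 + 1 + 0 + 2 + 1 + 1 + 1 + 1 + 2 + 2 + 1 + 0 + 2 + 1 + 1 = 31
distinct = 465 − 31 = 434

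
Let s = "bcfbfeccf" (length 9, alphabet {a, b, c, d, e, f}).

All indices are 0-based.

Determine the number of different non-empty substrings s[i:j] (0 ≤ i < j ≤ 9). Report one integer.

sorted suffixes:
  #0 SA[0]=0  'bcfbfeccf'
  #1 SA[1]=3  'bfeccf'
  #2 SA[2]=6  'ccf'
  #3 SA[3]=7  'cf'
  #4 SA[4]=1  'cfbfeccf'
  #5 SA[5]=5  'eccf'
  #6 SA[6]=8  'f'
  #7 SA[7]=2  'fbfeccf'
  #8 SA[8]=4  'feccf'

SA = [0, 3, 6, 7, 1, 5, 8, 2, 4]
rank  pair      lcp
   1  s[0:],s[3:]  1  'b'
   2  s[3:],s[6:]  0  ''
   3  s[6:],s[7:]  1  'c'
   4  s[7:],s[1:]  2  'cf'
   5  s[1:],s[5:]  0  ''
   6  s[5:],s[8:]  0  ''
   7  s[8:],s[2:]  1  'f'
   8  s[2:],s[4:]  1  'f'

n(n+1)/2 = 9·10/2 = 45
Σ LCP = 0 + 1 + 0 + 1 + 2 + 0 + 0 + 1 + 1 = 6
distinct = 45 − 6 = 39

39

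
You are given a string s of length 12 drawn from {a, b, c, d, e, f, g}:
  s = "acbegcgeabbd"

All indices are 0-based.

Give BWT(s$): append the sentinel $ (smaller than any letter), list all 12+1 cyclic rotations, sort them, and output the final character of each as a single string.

de$abcagbgbec

rank  rotation       last
    0  $acbegcgeabbd  d
    1  abbd$acbegcge  e
    2  acbegcgeabbd$  $
    3  bbd$acbegcgea  a
    4  bd$acbegcgeab  b
    5  begcgeabbd$ac  c
    6  cbegcgeabbd$a  a
    7  cgeabbd$acbeg  g
    8  d$acbegcgeabb  b
    9  eabbd$acbegcg  g
   10  egcgeabbd$acb  b
   11  gcgeabbd$acbe  e
   12  geabbd$acbegc  c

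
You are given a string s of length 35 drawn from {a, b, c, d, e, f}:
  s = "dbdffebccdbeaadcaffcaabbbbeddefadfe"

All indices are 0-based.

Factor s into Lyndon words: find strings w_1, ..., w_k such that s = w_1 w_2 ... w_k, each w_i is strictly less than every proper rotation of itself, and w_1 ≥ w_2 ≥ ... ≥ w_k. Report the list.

emit factor 1: 'd' (i=0, period=1)
emit factor 2: 'bdffe' (i=1, period=5)
emit factor 3: 'bccdbe' (i=6, period=6)
emit factor 4: 'aadcaffc' (i=12, period=8)
emit factor 5: 'aabbbbeddefadfe' (i=20, period=15)

["d", "bdffe", "bccdbe", "aadcaffc", "aabbbbeddefadfe"]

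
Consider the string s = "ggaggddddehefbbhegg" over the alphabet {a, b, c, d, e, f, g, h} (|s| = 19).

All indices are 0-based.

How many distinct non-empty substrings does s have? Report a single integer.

sorted suffixes:
  #0 SA[0]=2  'aggddddehefbbhegg'
  #1 SA[1]=13  'bbhegg'
  #2 SA[2]=14  'bhegg'
  #3 SA[3]=5  'ddddehefbbhegg'
  #4 SA[4]=6  'dddehefbbhegg'
  #5 SA[5]=7  'ddehefbbhegg'
  #6 SA[6]=8  'dehefbbhegg'
  #7 SA[7]=11  'efbbhegg'
  #8 SA[8]=16  'egg'
  #9 SA[9]=9  'ehefbbhegg'
  #10 SA[10]=12  'fbbhegg'
  #11 SA[11]=18  'g'
  #12 SA[12]=1  'gaggddddehefbbhegg'
  #13 SA[13]=4  'gddddehefbbhegg'
  #14 SA[14]=17  'gg'
  #15 SA[15]=0  'ggaggddddehefbbhegg'
  #16 SA[16]=3  'ggddddehefbbhegg'
  #17 SA[17]=10  'hefbbhegg'
  #18 SA[18]=15  'hegg'

SA = [2, 13, 14, 5, 6, 7, 8, 11, 16, 9, 12, 18, 1, 4, 17, 0, 3, 10, 15]
rank  pair      lcp
   1  s[2:],s[13:]  0  ''
   2  s[13:],s[14:]  1  'b'
   3  s[14:],s[5:]  0  ''
   4  s[5:],s[6:]  3  'ddd'
   5  s[6:],s[7:]  2  'dd'
   6  s[7:],s[8:]  1  'd'
   7  s[8:],s[11:]  0  ''
   8  s[11:],s[16:]  1  'e'
   9  s[16:],s[9:]  1  'e'
  10  s[9:],s[12:]  0  ''
  11  s[12:],s[18:]  0  ''
  12  s[18:],s[1:]  1  'g'
  13  s[1:],s[4:]  1  'g'
  14  s[4:],s[17:]  1  'g'
  15  s[17:],s[0:]  2  'gg'
  16  s[0:],s[3:]  2  'gg'
  17  s[3:],s[10:]  0  ''
  18  s[10:],s[15:]  2  'he'

n(n+1)/2 = 19·20/2 = 190
Σ LCP = 0 + 0 + 1 + 0 + 3 + 2 + 1 + 0 + 1 + 1 + 0 + 0 + 1 + 1 + 1 + 2 + 2 + 0 + 2 = 18
distinct = 190 − 18 = 172

172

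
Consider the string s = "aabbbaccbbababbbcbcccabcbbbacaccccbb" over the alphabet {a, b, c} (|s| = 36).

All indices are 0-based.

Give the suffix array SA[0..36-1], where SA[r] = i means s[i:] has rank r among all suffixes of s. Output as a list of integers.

[0, 10, 1, 12, 21, 27, 5, 29, 35, 9, 11, 26, 4, 34, 8, 25, 3, 24, 2, 13, 14, 22, 15, 17, 20, 28, 33, 7, 23, 16, 19, 32, 6, 18, 31, 30]

rank | idx | suffix
   0 |   0 | aabbbaccbbababbbcbcccabcbbbacaccccbb
   1 |  10 | ababbbcbcccabcbbbacaccccbb
   2 |   1 | abbbaccbbababbbcbcccabcbbbacaccccbb
   3 |  12 | abbbcbcccabcbbbacaccccbb
   4 |  21 | abcbbbacaccccbb
   5 |  27 | acaccccbb
   6 |   5 | accbbababbbcbcccabcbbbacaccccbb
   7 |  29 | accccbb
   8 |  35 | b
   9 |   9 | bababbbcbcccabcbbbacaccccbb
  10 |  11 | babbbcbcccabcbbbacaccccbb
  11 |  26 | bacaccccbb
  12 |   4 | baccbbababbbcbcccabcbbbacaccccbb
  13 |  34 | bb
  14 |   8 | bbababbbcbcccabcbbbacaccccbb
  15 |  25 | bbacaccccbb
  16 |   3 | bbaccbbababbbcbcccabcbbbacaccccbb
  17 |  24 | bbbacaccccbb
  18 |   2 | bbbaccbbababbbcbcccabcbbbacaccccbb
  19 |  13 | bbbcbcccabcbbbacaccccbb
  20 |  14 | bbcbcccabcbbbacaccccbb
  21 |  22 | bcbbbacaccccbb
  22 |  15 | bcbcccabcbbbacaccccbb
  23 |  17 | bcccabcbbbacaccccbb
  24 |  20 | cabcbbbacaccccbb
  25 |  28 | caccccbb
  26 |  33 | cbb
  27 |   7 | cbbababbbcbcccabcbbbacaccccbb
  28 |  23 | cbbbacaccccbb
  29 |  16 | cbcccabcbbbacaccccbb
  30 |  19 | ccabcbbbacaccccbb
  31 |  32 | ccbb
  32 |   6 | ccbbababbbcbcccabcbbbacaccccbb
  33 |  18 | cccabcbbbacaccccbb
  34 |  31 | cccbb
  35 |  30 | ccccbb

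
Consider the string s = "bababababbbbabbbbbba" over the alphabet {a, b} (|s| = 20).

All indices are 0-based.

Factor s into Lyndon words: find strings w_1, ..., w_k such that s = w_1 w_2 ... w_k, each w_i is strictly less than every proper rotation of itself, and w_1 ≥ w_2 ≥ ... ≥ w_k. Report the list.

emit factor 1: 'b' (i=0, period=1)
emit factor 2: 'ababababbbbabbbbbb' (i=1, period=18)
emit factor 3: 'a' (i=19, period=1)

["b", "ababababbbbabbbbbb", "a"]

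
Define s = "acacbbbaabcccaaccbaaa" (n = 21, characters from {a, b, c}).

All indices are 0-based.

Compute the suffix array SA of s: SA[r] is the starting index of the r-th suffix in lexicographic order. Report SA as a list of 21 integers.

[20, 19, 18, 7, 13, 8, 0, 2, 14, 17, 6, 5, 4, 9, 12, 1, 16, 3, 11, 15, 10]

rank→(start, suffix):
  0 → (20, 'a')
  1 → (19, 'aa')
  2 → (18, 'aaa')
  3 → (7, 'aabcccaaccbaaa')
  4 → (13, 'aaccbaaa')
  5 → (8, 'abcccaaccbaaa')
  6 → (0, 'acacbbbaabcccaaccbaaa')
  7 → (2, 'acbbbaabcccaaccbaaa')
  8 → (14, 'accbaaa')
  9 → (17, 'baaa')
  10 → (6, 'baabcccaaccbaaa')
  11 → (5, 'bbaabcccaaccbaaa')
  12 → (4, 'bbbaabcccaaccbaaa')
  13 → (9, 'bcccaaccbaaa')
  14 → (12, 'caaccbaaa')
  15 → (1, 'cacbbbaabcccaaccbaaa')
  16 → (16, 'cbaaa')
  17 → (3, 'cbbbaabcccaaccbaaa')
  18 → (11, 'ccaaccbaaa')
  19 → (15, 'ccbaaa')
  20 → (10, 'cccaaccbaaa')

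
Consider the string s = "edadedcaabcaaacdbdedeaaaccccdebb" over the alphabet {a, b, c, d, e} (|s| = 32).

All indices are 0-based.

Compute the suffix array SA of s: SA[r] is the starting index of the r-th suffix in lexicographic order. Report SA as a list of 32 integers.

rank | idx | suffix
   0 |  21 | aaaccccdebb
   1 |  11 | aaacdbdedeaaaccccdebb
   2 |   7 | aabcaaacdbdedeaaaccccdebb
   3 |  22 | aaccccdebb
   4 |  12 | aacdbdedeaaaccccdebb
   5 |   8 | abcaaacdbdedeaaaccccdebb
   6 |  23 | accccdebb
   7 |  13 | acdbdedeaaaccccdebb
   8 |   2 | adedcaabcaaacdbdedeaaaccccdebb
   9 |  31 | b
  10 |  30 | bb
  11 |   9 | bcaaacdbdedeaaaccccdebb
  12 |  16 | bdedeaaaccccdebb
  13 |  10 | caaacdbdedeaaaccccdebb
  14 |   6 | caabcaaacdbdedeaaaccccdebb
  15 |  24 | ccccdebb
  16 |  25 | cccdebb
  17 |  26 | ccdebb
  18 |  14 | cdbdedeaaaccccdebb
  19 |  27 | cdebb
  20 |   1 | dadedcaabcaaacdbdedeaaaccccdebb
  21 |  15 | dbdedeaaaccccdebb
  22 |   5 | dcaabcaaacdbdedeaaaccccdebb
  23 |  19 | deaaaccccdebb
  24 |  28 | debb
  25 |   3 | dedcaabcaaacdbdedeaaaccccdebb
  26 |  17 | dedeaaaccccdebb
  27 |  20 | eaaaccccdebb
  28 |  29 | ebb
  29 |   0 | edadedcaabcaaacdbdedeaaaccccdebb
  30 |   4 | edcaabcaaacdbdedeaaaccccdebb
  31 |  18 | edeaaaccccdebb

[21, 11, 7, 22, 12, 8, 23, 13, 2, 31, 30, 9, 16, 10, 6, 24, 25, 26, 14, 27, 1, 15, 5, 19, 28, 3, 17, 20, 29, 0, 4, 18]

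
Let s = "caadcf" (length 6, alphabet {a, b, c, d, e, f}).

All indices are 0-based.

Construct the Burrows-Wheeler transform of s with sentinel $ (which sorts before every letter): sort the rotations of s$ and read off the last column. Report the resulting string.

fca$dac

rank  rotation last
    0  $caadcf  f
    1  aadcf$c  c
    2  adcf$ca  a
    3  caadcf$  $
    4  cf$caad  d
    5  dcf$caa  a
    6  f$caadc  c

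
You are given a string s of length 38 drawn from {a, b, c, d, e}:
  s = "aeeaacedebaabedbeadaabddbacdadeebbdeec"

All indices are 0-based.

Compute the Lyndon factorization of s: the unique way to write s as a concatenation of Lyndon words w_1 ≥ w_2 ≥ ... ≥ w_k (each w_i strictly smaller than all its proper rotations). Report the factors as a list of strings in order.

emit factor 1: 'aee' (i=0, period=3)
emit factor 2: 'aacedeb' (i=3, period=7)
emit factor 3: 'aabedbead' (i=10, period=9)
emit factor 4: 'aabddbacdadeebbdeec' (i=19, period=19)

["aee", "aacedeb", "aabedbead", "aabddbacdadeebbdeec"]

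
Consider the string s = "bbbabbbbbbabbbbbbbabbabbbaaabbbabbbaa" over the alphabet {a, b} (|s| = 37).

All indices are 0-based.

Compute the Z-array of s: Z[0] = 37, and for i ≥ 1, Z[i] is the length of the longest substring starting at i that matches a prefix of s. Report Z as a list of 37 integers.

[37, 2, 1, 0, 3, 3, 3, 10, 2, 1, 0, 3, 3, 3, 3, 6, 2, 1, 0, 2, 1, 0, 4, 2, 1, 0, 0, 0, 7, 2, 1, 0, 4, 2, 1, 0, 0]

Z[0]=37
i=1: i≥r, start 0; Z[1]=2 grow→box=[1,3)
i=2: min(r-i=1, Z[1]=2)=1; Z[2]=1
i=3: i≥r, start 0; Z[3]=0
i=4: i≥r, start 0; Z[4]=3 grow→box=[4,7)
i=5: min(r-i=2, Z[1]=2)=2; Z[5]=3 grow→box=[5,8)
i=6: min(r-i=2, Z[1]=2)=2; Z[6]=3 grow→box=[6,9)
i=7: min(r-i=2, Z[1]=2)=2; Z[7]=10 grow→box=[7,17)
i=8: min(r-i=9, Z[1]=2)=2; Z[8]=2
i=9: min(r-i=8, Z[2]=1)=1; Z[9]=1
i=10: min(r-i=7, Z[3]=0)=0; Z[10]=0
i=11: min(r-i=6, Z[4]=3)=3; Z[11]=3
i=12: min(r-i=5, Z[5]=3)=3; Z[12]=3
i=13: min(r-i=4, Z[6]=3)=3; Z[13]=3
i=14: min(r-i=3, Z[7]=10)=3; Z[14]=3
i=15: min(r-i=2, Z[8]=2)=2; Z[15]=6 grow→box=[15,21)
i=16: min(r-i=5, Z[1]=2)=2; Z[16]=2
i=17: min(r-i=4, Z[2]=1)=1; Z[17]=1
i=18: min(r-i=3, Z[3]=0)=0; Z[18]=0
i=19: min(r-i=2, Z[4]=3)=2; Z[19]=2
i=20: min(r-i=1, Z[5]=3)=1; Z[20]=1
i=21: i≥r, start 0; Z[21]=0
i=22: i≥r, start 0; Z[22]=4 grow→box=[22,26)
i=23: min(r-i=3, Z[1]=2)=2; Z[23]=2
i=24: min(r-i=2, Z[2]=1)=1; Z[24]=1
i=25: min(r-i=1, Z[3]=0)=0; Z[25]=0
i=26: i≥r, start 0; Z[26]=0
i=27: i≥r, start 0; Z[27]=0
i=28: i≥r, start 0; Z[28]=7 grow→box=[28,35)
i=29: min(r-i=6, Z[1]=2)=2; Z[29]=2
i=30: min(r-i=5, Z[2]=1)=1; Z[30]=1
i=31: min(r-i=4, Z[3]=0)=0; Z[31]=0
i=32: min(r-i=3, Z[4]=3)=3; Z[32]=4 grow→box=[32,36)
i=33: min(r-i=3, Z[1]=2)=2; Z[33]=2
i=34: min(r-i=2, Z[2]=1)=1; Z[34]=1
i=35: min(r-i=1, Z[3]=0)=0; Z[35]=0
i=36: i≥r, start 0; Z[36]=0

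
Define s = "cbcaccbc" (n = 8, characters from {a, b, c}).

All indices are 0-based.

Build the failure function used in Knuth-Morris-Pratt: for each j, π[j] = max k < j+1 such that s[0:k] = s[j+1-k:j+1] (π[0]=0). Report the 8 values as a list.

π[0] = 0
j=1 s[j]='b': π[1]=0 (border '')
j=2 s[j]='c': π[2]=1 (border 'c')
j=3 s[j]='a': k: 1→0; π[3]=0 (border '')
j=4 s[j]='c': π[4]=1 (border 'c')
j=5 s[j]='c': k: 1→0; π[5]=1 (border 'c')
j=6 s[j]='b': π[6]=2 (border 'cb')
j=7 s[j]='c': π[7]=3 (border 'cbc')

[0, 0, 1, 0, 1, 1, 2, 3]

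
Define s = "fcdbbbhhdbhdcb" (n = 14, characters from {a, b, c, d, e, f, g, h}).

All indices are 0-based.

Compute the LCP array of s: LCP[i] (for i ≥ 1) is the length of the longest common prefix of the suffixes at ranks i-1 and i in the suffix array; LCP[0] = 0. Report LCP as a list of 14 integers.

[0, 1, 2, 1, 2, 0, 1, 0, 2, 1, 0, 0, 2, 1]

rank | idx | suffix
   0 |  13 | b
   1 |   3 | bbbhhdbhdcb
   2 |   4 | bbhhdbhdcb
   3 |   9 | bhdcb
   4 |   5 | bhhdbhdcb
   5 |  12 | cb
   6 |   1 | cdbbbhhdbhdcb
   7 |   2 | dbbbhhdbhdcb
   8 |   8 | dbhdcb
   9 |  11 | dcb
  10 |   0 | fcdbbbhhdbhdcb
  11 |   7 | hdbhdcb
  12 |  10 | hdcb
  13 |   6 | hhdbhdcb

SA = [13, 3, 4, 9, 5, 12, 1, 2, 8, 11, 0, 7, 10, 6]
[i] adj suffixes → lcp
  [1] 13/3 → 1 ('b')
  [2] 3/4 → 2 ('bb')
  [3] 4/9 → 1 ('b')
  [4] 9/5 → 2 ('bh')
  [5] 5/12 → 0 ('')
  [6] 12/1 → 1 ('c')
  [7] 1/2 → 0 ('')
  [8] 2/8 → 2 ('db')
  [9] 8/11 → 1 ('d')
  [10] 11/0 → 0 ('')
  [11] 0/7 → 0 ('')
  [12] 7/10 → 2 ('hd')
  [13] 10/6 → 1 ('h')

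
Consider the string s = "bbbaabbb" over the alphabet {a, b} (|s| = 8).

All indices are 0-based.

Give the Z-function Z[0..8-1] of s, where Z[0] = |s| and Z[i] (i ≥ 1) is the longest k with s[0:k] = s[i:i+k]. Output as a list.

[8, 2, 1, 0, 0, 3, 2, 1]

Z[0]=8
i=1: fresh scan; Z[1]=2 grow→box=[1,3)
i=2: min(r-i=1, Z[1]=2)=1; Z[2]=1
i=3: fresh scan; Z[3]=0
i=4: fresh scan; Z[4]=0
i=5: fresh scan; Z[5]=3 grow→box=[5,8)
i=6: min(r-i=2, Z[1]=2)=2; Z[6]=2
i=7: min(r-i=1, Z[2]=1)=1; Z[7]=1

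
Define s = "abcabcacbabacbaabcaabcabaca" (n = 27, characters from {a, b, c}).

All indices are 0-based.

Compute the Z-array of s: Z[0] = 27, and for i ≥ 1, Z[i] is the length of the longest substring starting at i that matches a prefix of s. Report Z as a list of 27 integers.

[27, 0, 0, 4, 0, 0, 1, 0, 0, 2, 0, 1, 0, 0, 1, 4, 0, 0, 1, 5, 0, 0, 2, 0, 1, 0, 1]

Z[0]=27
i=1: fresh scan; Z[1]=0
i=2: fresh scan; Z[2]=0
i=3: fresh scan; Z[3]=4 grow→box=[3,7)
i=4: min(r-i=3, Z[1]=0)=0; Z[4]=0
i=5: min(r-i=2, Z[2]=0)=0; Z[5]=0
i=6: min(r-i=1, Z[3]=4)=1; Z[6]=1
i=7: fresh scan; Z[7]=0
i=8: fresh scan; Z[8]=0
i=9: fresh scan; Z[9]=2 grow→box=[9,11)
i=10: min(r-i=1, Z[1]=0)=0; Z[10]=0
i=11: fresh scan; Z[11]=1 grow→box=[11,12)
i=12: fresh scan; Z[12]=0
i=13: fresh scan; Z[13]=0
i=14: fresh scan; Z[14]=1 grow→box=[14,15)
i=15: fresh scan; Z[15]=4 grow→box=[15,19)
i=16: min(r-i=3, Z[1]=0)=0; Z[16]=0
i=17: min(r-i=2, Z[2]=0)=0; Z[17]=0
i=18: min(r-i=1, Z[3]=4)=1; Z[18]=1
i=19: fresh scan; Z[19]=5 grow→box=[19,24)
i=20: min(r-i=4, Z[1]=0)=0; Z[20]=0
i=21: min(r-i=3, Z[2]=0)=0; Z[21]=0
i=22: min(r-i=2, Z[3]=4)=2; Z[22]=2
i=23: min(r-i=1, Z[4]=0)=0; Z[23]=0
i=24: fresh scan; Z[24]=1 grow→box=[24,25)
i=25: fresh scan; Z[25]=0
i=26: fresh scan; Z[26]=1 grow→box=[26,27)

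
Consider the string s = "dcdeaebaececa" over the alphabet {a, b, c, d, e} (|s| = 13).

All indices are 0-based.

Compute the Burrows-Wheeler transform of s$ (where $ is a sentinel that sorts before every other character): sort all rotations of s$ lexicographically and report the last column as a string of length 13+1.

rank  rotation        last
    0  $dcdeaebaececa  a
    1  a$dcdeaebaecec  c
    2  aebaececa$dcde  e
    3  aececa$dcdeaeb  b
    4  baececa$dcdeae  e
    5  ca$dcdeaebaece  e
    6  cdeaebaececa$d  d
    7  ceca$dcdeaebae  e
    8  dcdeaebaececa$  $
    9  deaebaececa$dc  c
   10  eaebaececa$dcd  d
   11  ebaececa$dcdea  a
   12  eca$dcdeaebaec  c
   13  ececa$dcdeaeba  a

acebeede$cdaca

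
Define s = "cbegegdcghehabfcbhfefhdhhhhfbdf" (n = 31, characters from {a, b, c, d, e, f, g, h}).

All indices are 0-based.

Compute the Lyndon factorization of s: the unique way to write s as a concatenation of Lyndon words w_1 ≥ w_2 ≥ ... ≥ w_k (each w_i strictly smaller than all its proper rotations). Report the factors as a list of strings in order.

emit factor 1: 'c' (i=0, period=1)
emit factor 2: 'begegdcgheh' (i=1, period=11)
emit factor 3: 'abfcbhfefhdhhhhfbdf' (i=12, period=19)

["c", "begegdcgheh", "abfcbhfefhdhhhhfbdf"]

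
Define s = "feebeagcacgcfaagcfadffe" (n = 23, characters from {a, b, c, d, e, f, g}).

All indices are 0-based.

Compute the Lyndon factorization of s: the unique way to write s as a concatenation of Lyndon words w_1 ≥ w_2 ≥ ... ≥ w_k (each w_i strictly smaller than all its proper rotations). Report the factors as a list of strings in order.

emit factor 1: 'f' (i=0, period=1)
emit factor 2: 'e' (i=1, period=1)
emit factor 3: 'e' (i=2, period=1)
emit factor 4: 'be' (i=3, period=2)
emit factor 5: 'agc' (i=5, period=3)
emit factor 6: 'acgcf' (i=8, period=5)
emit factor 7: 'aagcfadffe' (i=13, period=10)

["f", "e", "e", "be", "agc", "acgcf", "aagcfadffe"]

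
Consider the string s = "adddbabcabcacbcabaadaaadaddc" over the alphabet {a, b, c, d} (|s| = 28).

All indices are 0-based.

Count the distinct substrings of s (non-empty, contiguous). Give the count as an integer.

rank | idx | suffix
   0 |  20 | aaadaddc
   1 |  17 | aadaaadaddc
   2 |  21 | aadaddc
   3 |  15 | abaadaaadaddc
   4 |   5 | abcabcacbcabaadaaadaddc
   5 |   8 | abcacbcabaadaaadaddc
   6 |  11 | acbcabaadaaadaddc
   7 |  18 | adaaadaddc
   8 |  22 | adaddc
   9 |  24 | addc
  10 |   0 | adddbabcabcacbcabaadaaadaddc
  11 |  16 | baadaaadaddc
  12 |   4 | babcabcacbcabaadaaadaddc
  13 |  13 | bcabaadaaadaddc
  14 |   6 | bcabcacbcabaadaaadaddc
  15 |   9 | bcacbcabaadaaadaddc
  16 |  27 | c
  17 |  14 | cabaadaaadaddc
  18 |   7 | cabcacbcabaadaaadaddc
  19 |  10 | cacbcabaadaaadaddc
  20 |  12 | cbcabaadaaadaddc
  21 |  19 | daaadaddc
  22 |  23 | daddc
  23 |   3 | dbabcabcacbcabaadaaadaddc
  24 |  26 | dc
  25 |   2 | ddbabcabcacbcabaadaaadaddc
  26 |  25 | ddc
  27 |   1 | dddbabcabcacbcabaadaaadaddc

SA = [20, 17, 21, 15, 5, 8, 11, 18, 22, 24, 0, 16, 4, 13, 6, 9, 27, 14, 7, 10, 12, 19, 23, 3, 26, 2, 25, 1]
rank  pair      lcp
   1  s[20:],s[17:]  2  'aa'
   2  s[17:],s[21:]  4  'aada'
   3  s[21:],s[15:]  1  'a'
   4  s[15:],s[5:]  2  'ab'
   5  s[5:],s[8:]  4  'abca'
   6  s[8:],s[11:]  1  'a'
   7  s[11:],s[18:]  1  'a'
   8  s[18:],s[22:]  3  'ada'
   9  s[22:],s[24:]  2  'ad'
  10  s[24:],s[0:]  3  'add'
  11  s[0:],s[16:]  0  ''
  12  s[16:],s[4:]  2  'ba'
  13  s[4:],s[13:]  1  'b'
  14  s[13:],s[6:]  4  'bcab'
  15  s[6:],s[9:]  3  'bca'
  16  s[9:],s[27:]  0  ''
  17  s[27:],s[14:]  1  'c'
  18  s[14:],s[7:]  3  'cab'
  19  s[7:],s[10:]  2  'ca'
  20  s[10:],s[12:]  1  'c'
  21  s[12:],s[19:]  0  ''
  22  s[19:],s[23:]  2  'da'
  23  s[23:],s[3:]  1  'd'
  24  s[3:],s[26:]  1  'd'
  25  s[26:],s[2:]  1  'd'
  26  s[2:],s[25:]  2  'dd'
  27  s[25:],s[1:]  2  'dd'

n(n+1)/2 = 28·29/2 = 406
Σ LCP = 0 + 2 + 4 + 1 + 2 + 4 + 1 + 1 + 3 + 2 + 3 + 0 + 2 + 1 + 4 + 3 + 0 + 1 + 3 + 2 + 1 + 0 + 2 + 1 + 1 + 1 + 2 + 2 = 49
distinct = 406 − 49 = 357

357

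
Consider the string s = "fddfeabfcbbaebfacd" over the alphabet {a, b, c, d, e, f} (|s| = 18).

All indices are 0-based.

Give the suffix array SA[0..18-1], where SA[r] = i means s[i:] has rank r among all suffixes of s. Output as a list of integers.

sorted suffixes:
  #0 SA[0]=5  'abfcbbaebfacd'
  #1 SA[1]=15  'acd'
  #2 SA[2]=11  'aebfacd'
  #3 SA[3]=10  'baebfacd'
  #4 SA[4]=9  'bbaebfacd'
  #5 SA[5]=13  'bfacd'
  #6 SA[6]=6  'bfcbbaebfacd'
  #7 SA[7]=8  'cbbaebfacd'
  #8 SA[8]=16  'cd'
  #9 SA[9]=17  'd'
  #10 SA[10]=1  'ddfeabfcbbaebfacd'
  #11 SA[11]=2  'dfeabfcbbaebfacd'
  #12 SA[12]=4  'eabfcbbaebfacd'
  #13 SA[13]=12  'ebfacd'
  #14 SA[14]=14  'facd'
  #15 SA[15]=7  'fcbbaebfacd'
  #16 SA[16]=0  'fddfeabfcbbaebfacd'
  #17 SA[17]=3  'feabfcbbaebfacd'

[5, 15, 11, 10, 9, 13, 6, 8, 16, 17, 1, 2, 4, 12, 14, 7, 0, 3]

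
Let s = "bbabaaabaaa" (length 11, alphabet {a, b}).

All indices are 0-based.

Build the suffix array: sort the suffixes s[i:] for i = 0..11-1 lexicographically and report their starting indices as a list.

[10, 9, 8, 4, 5, 6, 2, 7, 3, 1, 0]

rank | idx | suffix
   0 |  10 | a
   1 |   9 | aa
   2 |   8 | aaa
   3 |   4 | aaabaaa
   4 |   5 | aabaaa
   5 |   6 | abaaa
   6 |   2 | abaaabaaa
   7 |   7 | baaa
   8 |   3 | baaabaaa
   9 |   1 | babaaabaaa
  10 |   0 | bbabaaabaaa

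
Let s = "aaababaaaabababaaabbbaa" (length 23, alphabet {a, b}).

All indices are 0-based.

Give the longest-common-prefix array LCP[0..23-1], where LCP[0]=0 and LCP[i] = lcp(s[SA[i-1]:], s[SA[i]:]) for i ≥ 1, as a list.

rank→(start, suffix):
  0 → (22, 'a')
  1 → (21, 'aa')
  2 → (6, 'aaaabababaaabbbaa')
  3 → (0, 'aaababaaaabababaaabbbaa')
  4 → (7, 'aaabababaaabbbaa')
  5 → (15, 'aaabbbaa')
  6 → (1, 'aababaaaabababaaabbbaa')
  7 → (8, 'aabababaaabbbaa')
  8 → (16, 'aabbbaa')
  9 → (4, 'abaaaabababaaabbbaa')
  10 → (13, 'abaaabbbaa')
  11 → (2, 'ababaaaabababaaabbbaa')
  12 → (11, 'ababaaabbbaa')
  13 → (9, 'abababaaabbbaa')
  14 → (17, 'abbbaa')
  15 → (20, 'baa')
  16 → (5, 'baaaabababaaabbbaa')
  17 → (14, 'baaabbbaa')
  18 → (3, 'babaaaabababaaabbbaa')
  19 → (12, 'babaaabbbaa')
  20 → (10, 'bababaaabbbaa')
  21 → (19, 'bbaa')
  22 → (18, 'bbbaa')

SA = [22, 21, 6, 0, 7, 15, 1, 8, 16, 4, 13, 2, 11, 9, 17, 20, 5, 14, 3, 12, 10, 19, 18]
[i] adj suffixes → lcp
  [1] 22/21 → 1 ('a')
  [2] 21/6 → 2 ('aa')
  [3] 6/0 → 3 ('aaa')
  [4] 0/7 → 7 ('aaababa')
  [5] 7/15 → 4 ('aaab')
  [6] 15/1 → 2 ('aa')
  [7] 1/8 → 6 ('aababa')
  [8] 8/16 → 3 ('aab')
  [9] 16/4 → 1 ('a')
  [10] 4/13 → 5 ('abaaa')
  [11] 13/2 → 3 ('aba')
  [12] 2/11 → 7 ('ababaaa')
  [13] 11/9 → 5 ('ababa')
  [14] 9/17 → 2 ('ab')
  [15] 17/20 → 0 ('')
  [16] 20/5 → 3 ('baa')
  [17] 5/14 → 4 ('baaa')
  [18] 14/3 → 2 ('ba')
  [19] 3/12 → 6 ('babaaa')
  [20] 12/10 → 4 ('baba')
  [21] 10/19 → 1 ('b')
  [22] 19/18 → 2 ('bb')

[0, 1, 2, 3, 7, 4, 2, 6, 3, 1, 5, 3, 7, 5, 2, 0, 3, 4, 2, 6, 4, 1, 2]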